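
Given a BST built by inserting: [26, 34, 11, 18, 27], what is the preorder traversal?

Tree insertion order: [26, 34, 11, 18, 27]
Tree (level-order array): [26, 11, 34, None, 18, 27]
Preorder traversal: [26, 11, 18, 34, 27]


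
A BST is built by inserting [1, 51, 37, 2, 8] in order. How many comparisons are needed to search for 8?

Search path for 8: 1 -> 51 -> 37 -> 2 -> 8
Found: True
Comparisons: 5


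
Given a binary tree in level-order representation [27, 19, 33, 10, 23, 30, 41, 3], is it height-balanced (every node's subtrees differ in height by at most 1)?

Tree (level-order array): [27, 19, 33, 10, 23, 30, 41, 3]
Definition: a tree is height-balanced if, at every node, |h(left) - h(right)| <= 1 (empty subtree has height -1).
Bottom-up per-node check:
  node 3: h_left=-1, h_right=-1, diff=0 [OK], height=0
  node 10: h_left=0, h_right=-1, diff=1 [OK], height=1
  node 23: h_left=-1, h_right=-1, diff=0 [OK], height=0
  node 19: h_left=1, h_right=0, diff=1 [OK], height=2
  node 30: h_left=-1, h_right=-1, diff=0 [OK], height=0
  node 41: h_left=-1, h_right=-1, diff=0 [OK], height=0
  node 33: h_left=0, h_right=0, diff=0 [OK], height=1
  node 27: h_left=2, h_right=1, diff=1 [OK], height=3
All nodes satisfy the balance condition.
Result: Balanced


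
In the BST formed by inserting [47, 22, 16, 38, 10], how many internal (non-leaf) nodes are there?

Tree built from: [47, 22, 16, 38, 10]
Tree (level-order array): [47, 22, None, 16, 38, 10]
Rule: An internal node has at least one child.
Per-node child counts:
  node 47: 1 child(ren)
  node 22: 2 child(ren)
  node 16: 1 child(ren)
  node 10: 0 child(ren)
  node 38: 0 child(ren)
Matching nodes: [47, 22, 16]
Count of internal (non-leaf) nodes: 3


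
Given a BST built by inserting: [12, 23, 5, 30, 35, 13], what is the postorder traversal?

Tree insertion order: [12, 23, 5, 30, 35, 13]
Tree (level-order array): [12, 5, 23, None, None, 13, 30, None, None, None, 35]
Postorder traversal: [5, 13, 35, 30, 23, 12]


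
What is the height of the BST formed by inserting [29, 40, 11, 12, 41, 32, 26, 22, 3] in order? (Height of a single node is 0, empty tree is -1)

Insertion order: [29, 40, 11, 12, 41, 32, 26, 22, 3]
Tree (level-order array): [29, 11, 40, 3, 12, 32, 41, None, None, None, 26, None, None, None, None, 22]
Compute height bottom-up (empty subtree = -1):
  height(3) = 1 + max(-1, -1) = 0
  height(22) = 1 + max(-1, -1) = 0
  height(26) = 1 + max(0, -1) = 1
  height(12) = 1 + max(-1, 1) = 2
  height(11) = 1 + max(0, 2) = 3
  height(32) = 1 + max(-1, -1) = 0
  height(41) = 1 + max(-1, -1) = 0
  height(40) = 1 + max(0, 0) = 1
  height(29) = 1 + max(3, 1) = 4
Height = 4


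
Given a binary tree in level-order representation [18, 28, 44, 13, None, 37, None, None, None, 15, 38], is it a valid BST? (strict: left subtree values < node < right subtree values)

Level-order array: [18, 28, 44, 13, None, 37, None, None, None, 15, 38]
Validate using subtree bounds (lo, hi): at each node, require lo < value < hi,
then recurse left with hi=value and right with lo=value.
Preorder trace (stopping at first violation):
  at node 18 with bounds (-inf, +inf): OK
  at node 28 with bounds (-inf, 18): VIOLATION
Node 28 violates its bound: not (-inf < 28 < 18).
Result: Not a valid BST


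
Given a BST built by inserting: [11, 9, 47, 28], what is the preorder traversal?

Tree insertion order: [11, 9, 47, 28]
Tree (level-order array): [11, 9, 47, None, None, 28]
Preorder traversal: [11, 9, 47, 28]


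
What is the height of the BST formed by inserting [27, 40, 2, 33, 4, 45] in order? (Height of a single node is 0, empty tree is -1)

Insertion order: [27, 40, 2, 33, 4, 45]
Tree (level-order array): [27, 2, 40, None, 4, 33, 45]
Compute height bottom-up (empty subtree = -1):
  height(4) = 1 + max(-1, -1) = 0
  height(2) = 1 + max(-1, 0) = 1
  height(33) = 1 + max(-1, -1) = 0
  height(45) = 1 + max(-1, -1) = 0
  height(40) = 1 + max(0, 0) = 1
  height(27) = 1 + max(1, 1) = 2
Height = 2


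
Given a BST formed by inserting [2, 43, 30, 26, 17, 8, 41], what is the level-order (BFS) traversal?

Tree insertion order: [2, 43, 30, 26, 17, 8, 41]
Tree (level-order array): [2, None, 43, 30, None, 26, 41, 17, None, None, None, 8]
BFS from the root, enqueuing left then right child of each popped node:
  queue [2] -> pop 2, enqueue [43], visited so far: [2]
  queue [43] -> pop 43, enqueue [30], visited so far: [2, 43]
  queue [30] -> pop 30, enqueue [26, 41], visited so far: [2, 43, 30]
  queue [26, 41] -> pop 26, enqueue [17], visited so far: [2, 43, 30, 26]
  queue [41, 17] -> pop 41, enqueue [none], visited so far: [2, 43, 30, 26, 41]
  queue [17] -> pop 17, enqueue [8], visited so far: [2, 43, 30, 26, 41, 17]
  queue [8] -> pop 8, enqueue [none], visited so far: [2, 43, 30, 26, 41, 17, 8]
Result: [2, 43, 30, 26, 41, 17, 8]


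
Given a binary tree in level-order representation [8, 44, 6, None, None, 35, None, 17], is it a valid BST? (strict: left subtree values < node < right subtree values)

Level-order array: [8, 44, 6, None, None, 35, None, 17]
Validate using subtree bounds (lo, hi): at each node, require lo < value < hi,
then recurse left with hi=value and right with lo=value.
Preorder trace (stopping at first violation):
  at node 8 with bounds (-inf, +inf): OK
  at node 44 with bounds (-inf, 8): VIOLATION
Node 44 violates its bound: not (-inf < 44 < 8).
Result: Not a valid BST


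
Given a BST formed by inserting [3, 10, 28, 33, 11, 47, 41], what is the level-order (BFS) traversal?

Tree insertion order: [3, 10, 28, 33, 11, 47, 41]
Tree (level-order array): [3, None, 10, None, 28, 11, 33, None, None, None, 47, 41]
BFS from the root, enqueuing left then right child of each popped node:
  queue [3] -> pop 3, enqueue [10], visited so far: [3]
  queue [10] -> pop 10, enqueue [28], visited so far: [3, 10]
  queue [28] -> pop 28, enqueue [11, 33], visited so far: [3, 10, 28]
  queue [11, 33] -> pop 11, enqueue [none], visited so far: [3, 10, 28, 11]
  queue [33] -> pop 33, enqueue [47], visited so far: [3, 10, 28, 11, 33]
  queue [47] -> pop 47, enqueue [41], visited so far: [3, 10, 28, 11, 33, 47]
  queue [41] -> pop 41, enqueue [none], visited so far: [3, 10, 28, 11, 33, 47, 41]
Result: [3, 10, 28, 11, 33, 47, 41]


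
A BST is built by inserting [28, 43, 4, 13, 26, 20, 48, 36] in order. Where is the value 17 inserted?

Starting tree (level order): [28, 4, 43, None, 13, 36, 48, None, 26, None, None, None, None, 20]
Insertion path: 28 -> 4 -> 13 -> 26 -> 20
Result: insert 17 as left child of 20
Final tree (level order): [28, 4, 43, None, 13, 36, 48, None, 26, None, None, None, None, 20, None, 17]


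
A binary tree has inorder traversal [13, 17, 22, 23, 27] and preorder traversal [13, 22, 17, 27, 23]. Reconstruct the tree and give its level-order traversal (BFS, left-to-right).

Inorder:  [13, 17, 22, 23, 27]
Preorder: [13, 22, 17, 27, 23]
Algorithm: preorder visits root first, so consume preorder in order;
for each root, split the current inorder slice at that value into
left-subtree inorder and right-subtree inorder, then recurse.
Recursive splits:
  root=13; inorder splits into left=[], right=[17, 22, 23, 27]
  root=22; inorder splits into left=[17], right=[23, 27]
  root=17; inorder splits into left=[], right=[]
  root=27; inorder splits into left=[23], right=[]
  root=23; inorder splits into left=[], right=[]
Reconstructed level-order: [13, 22, 17, 27, 23]


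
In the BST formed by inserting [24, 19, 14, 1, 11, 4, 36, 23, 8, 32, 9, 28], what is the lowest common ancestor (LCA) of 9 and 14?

Tree insertion order: [24, 19, 14, 1, 11, 4, 36, 23, 8, 32, 9, 28]
Tree (level-order array): [24, 19, 36, 14, 23, 32, None, 1, None, None, None, 28, None, None, 11, None, None, 4, None, None, 8, None, 9]
In a BST, the LCA of p=9, q=14 is the first node v on the
root-to-leaf path with p <= v <= q (go left if both < v, right if both > v).
Walk from root:
  at 24: both 9 and 14 < 24, go left
  at 19: both 9 and 14 < 19, go left
  at 14: 9 <= 14 <= 14, this is the LCA
LCA = 14


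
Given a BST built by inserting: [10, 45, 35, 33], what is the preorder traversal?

Tree insertion order: [10, 45, 35, 33]
Tree (level-order array): [10, None, 45, 35, None, 33]
Preorder traversal: [10, 45, 35, 33]


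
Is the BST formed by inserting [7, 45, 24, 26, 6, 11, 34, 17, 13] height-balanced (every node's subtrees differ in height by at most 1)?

Tree (level-order array): [7, 6, 45, None, None, 24, None, 11, 26, None, 17, None, 34, 13]
Definition: a tree is height-balanced if, at every node, |h(left) - h(right)| <= 1 (empty subtree has height -1).
Bottom-up per-node check:
  node 6: h_left=-1, h_right=-1, diff=0 [OK], height=0
  node 13: h_left=-1, h_right=-1, diff=0 [OK], height=0
  node 17: h_left=0, h_right=-1, diff=1 [OK], height=1
  node 11: h_left=-1, h_right=1, diff=2 [FAIL (|-1-1|=2 > 1)], height=2
  node 34: h_left=-1, h_right=-1, diff=0 [OK], height=0
  node 26: h_left=-1, h_right=0, diff=1 [OK], height=1
  node 24: h_left=2, h_right=1, diff=1 [OK], height=3
  node 45: h_left=3, h_right=-1, diff=4 [FAIL (|3--1|=4 > 1)], height=4
  node 7: h_left=0, h_right=4, diff=4 [FAIL (|0-4|=4 > 1)], height=5
Node 11 violates the condition: |-1 - 1| = 2 > 1.
Result: Not balanced


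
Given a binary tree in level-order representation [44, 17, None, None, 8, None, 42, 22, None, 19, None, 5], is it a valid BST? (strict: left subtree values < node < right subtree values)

Level-order array: [44, 17, None, None, 8, None, 42, 22, None, 19, None, 5]
Validate using subtree bounds (lo, hi): at each node, require lo < value < hi,
then recurse left with hi=value and right with lo=value.
Preorder trace (stopping at first violation):
  at node 44 with bounds (-inf, +inf): OK
  at node 17 with bounds (-inf, 44): OK
  at node 8 with bounds (17, 44): VIOLATION
Node 8 violates its bound: not (17 < 8 < 44).
Result: Not a valid BST


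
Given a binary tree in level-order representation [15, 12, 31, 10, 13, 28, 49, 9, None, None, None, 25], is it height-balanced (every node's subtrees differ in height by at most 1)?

Tree (level-order array): [15, 12, 31, 10, 13, 28, 49, 9, None, None, None, 25]
Definition: a tree is height-balanced if, at every node, |h(left) - h(right)| <= 1 (empty subtree has height -1).
Bottom-up per-node check:
  node 9: h_left=-1, h_right=-1, diff=0 [OK], height=0
  node 10: h_left=0, h_right=-1, diff=1 [OK], height=1
  node 13: h_left=-1, h_right=-1, diff=0 [OK], height=0
  node 12: h_left=1, h_right=0, diff=1 [OK], height=2
  node 25: h_left=-1, h_right=-1, diff=0 [OK], height=0
  node 28: h_left=0, h_right=-1, diff=1 [OK], height=1
  node 49: h_left=-1, h_right=-1, diff=0 [OK], height=0
  node 31: h_left=1, h_right=0, diff=1 [OK], height=2
  node 15: h_left=2, h_right=2, diff=0 [OK], height=3
All nodes satisfy the balance condition.
Result: Balanced


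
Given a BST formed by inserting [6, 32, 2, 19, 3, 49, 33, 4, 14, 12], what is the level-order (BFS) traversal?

Tree insertion order: [6, 32, 2, 19, 3, 49, 33, 4, 14, 12]
Tree (level-order array): [6, 2, 32, None, 3, 19, 49, None, 4, 14, None, 33, None, None, None, 12]
BFS from the root, enqueuing left then right child of each popped node:
  queue [6] -> pop 6, enqueue [2, 32], visited so far: [6]
  queue [2, 32] -> pop 2, enqueue [3], visited so far: [6, 2]
  queue [32, 3] -> pop 32, enqueue [19, 49], visited so far: [6, 2, 32]
  queue [3, 19, 49] -> pop 3, enqueue [4], visited so far: [6, 2, 32, 3]
  queue [19, 49, 4] -> pop 19, enqueue [14], visited so far: [6, 2, 32, 3, 19]
  queue [49, 4, 14] -> pop 49, enqueue [33], visited so far: [6, 2, 32, 3, 19, 49]
  queue [4, 14, 33] -> pop 4, enqueue [none], visited so far: [6, 2, 32, 3, 19, 49, 4]
  queue [14, 33] -> pop 14, enqueue [12], visited so far: [6, 2, 32, 3, 19, 49, 4, 14]
  queue [33, 12] -> pop 33, enqueue [none], visited so far: [6, 2, 32, 3, 19, 49, 4, 14, 33]
  queue [12] -> pop 12, enqueue [none], visited so far: [6, 2, 32, 3, 19, 49, 4, 14, 33, 12]
Result: [6, 2, 32, 3, 19, 49, 4, 14, 33, 12]


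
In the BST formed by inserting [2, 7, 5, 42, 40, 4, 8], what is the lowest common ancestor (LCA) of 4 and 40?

Tree insertion order: [2, 7, 5, 42, 40, 4, 8]
Tree (level-order array): [2, None, 7, 5, 42, 4, None, 40, None, None, None, 8]
In a BST, the LCA of p=4, q=40 is the first node v on the
root-to-leaf path with p <= v <= q (go left if both < v, right if both > v).
Walk from root:
  at 2: both 4 and 40 > 2, go right
  at 7: 4 <= 7 <= 40, this is the LCA
LCA = 7


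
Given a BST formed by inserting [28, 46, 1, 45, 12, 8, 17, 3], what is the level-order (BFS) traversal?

Tree insertion order: [28, 46, 1, 45, 12, 8, 17, 3]
Tree (level-order array): [28, 1, 46, None, 12, 45, None, 8, 17, None, None, 3]
BFS from the root, enqueuing left then right child of each popped node:
  queue [28] -> pop 28, enqueue [1, 46], visited so far: [28]
  queue [1, 46] -> pop 1, enqueue [12], visited so far: [28, 1]
  queue [46, 12] -> pop 46, enqueue [45], visited so far: [28, 1, 46]
  queue [12, 45] -> pop 12, enqueue [8, 17], visited so far: [28, 1, 46, 12]
  queue [45, 8, 17] -> pop 45, enqueue [none], visited so far: [28, 1, 46, 12, 45]
  queue [8, 17] -> pop 8, enqueue [3], visited so far: [28, 1, 46, 12, 45, 8]
  queue [17, 3] -> pop 17, enqueue [none], visited so far: [28, 1, 46, 12, 45, 8, 17]
  queue [3] -> pop 3, enqueue [none], visited so far: [28, 1, 46, 12, 45, 8, 17, 3]
Result: [28, 1, 46, 12, 45, 8, 17, 3]


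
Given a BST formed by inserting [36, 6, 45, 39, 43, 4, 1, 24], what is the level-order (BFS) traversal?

Tree insertion order: [36, 6, 45, 39, 43, 4, 1, 24]
Tree (level-order array): [36, 6, 45, 4, 24, 39, None, 1, None, None, None, None, 43]
BFS from the root, enqueuing left then right child of each popped node:
  queue [36] -> pop 36, enqueue [6, 45], visited so far: [36]
  queue [6, 45] -> pop 6, enqueue [4, 24], visited so far: [36, 6]
  queue [45, 4, 24] -> pop 45, enqueue [39], visited so far: [36, 6, 45]
  queue [4, 24, 39] -> pop 4, enqueue [1], visited so far: [36, 6, 45, 4]
  queue [24, 39, 1] -> pop 24, enqueue [none], visited so far: [36, 6, 45, 4, 24]
  queue [39, 1] -> pop 39, enqueue [43], visited so far: [36, 6, 45, 4, 24, 39]
  queue [1, 43] -> pop 1, enqueue [none], visited so far: [36, 6, 45, 4, 24, 39, 1]
  queue [43] -> pop 43, enqueue [none], visited so far: [36, 6, 45, 4, 24, 39, 1, 43]
Result: [36, 6, 45, 4, 24, 39, 1, 43]


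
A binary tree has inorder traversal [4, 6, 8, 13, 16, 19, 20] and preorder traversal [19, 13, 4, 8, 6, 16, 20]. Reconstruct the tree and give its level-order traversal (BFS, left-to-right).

Inorder:  [4, 6, 8, 13, 16, 19, 20]
Preorder: [19, 13, 4, 8, 6, 16, 20]
Algorithm: preorder visits root first, so consume preorder in order;
for each root, split the current inorder slice at that value into
left-subtree inorder and right-subtree inorder, then recurse.
Recursive splits:
  root=19; inorder splits into left=[4, 6, 8, 13, 16], right=[20]
  root=13; inorder splits into left=[4, 6, 8], right=[16]
  root=4; inorder splits into left=[], right=[6, 8]
  root=8; inorder splits into left=[6], right=[]
  root=6; inorder splits into left=[], right=[]
  root=16; inorder splits into left=[], right=[]
  root=20; inorder splits into left=[], right=[]
Reconstructed level-order: [19, 13, 20, 4, 16, 8, 6]


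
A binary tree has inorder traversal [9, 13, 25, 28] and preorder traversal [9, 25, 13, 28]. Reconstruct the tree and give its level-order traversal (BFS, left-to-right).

Inorder:  [9, 13, 25, 28]
Preorder: [9, 25, 13, 28]
Algorithm: preorder visits root first, so consume preorder in order;
for each root, split the current inorder slice at that value into
left-subtree inorder and right-subtree inorder, then recurse.
Recursive splits:
  root=9; inorder splits into left=[], right=[13, 25, 28]
  root=25; inorder splits into left=[13], right=[28]
  root=13; inorder splits into left=[], right=[]
  root=28; inorder splits into left=[], right=[]
Reconstructed level-order: [9, 25, 13, 28]


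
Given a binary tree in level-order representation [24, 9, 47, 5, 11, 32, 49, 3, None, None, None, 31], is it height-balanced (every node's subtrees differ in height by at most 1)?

Tree (level-order array): [24, 9, 47, 5, 11, 32, 49, 3, None, None, None, 31]
Definition: a tree is height-balanced if, at every node, |h(left) - h(right)| <= 1 (empty subtree has height -1).
Bottom-up per-node check:
  node 3: h_left=-1, h_right=-1, diff=0 [OK], height=0
  node 5: h_left=0, h_right=-1, diff=1 [OK], height=1
  node 11: h_left=-1, h_right=-1, diff=0 [OK], height=0
  node 9: h_left=1, h_right=0, diff=1 [OK], height=2
  node 31: h_left=-1, h_right=-1, diff=0 [OK], height=0
  node 32: h_left=0, h_right=-1, diff=1 [OK], height=1
  node 49: h_left=-1, h_right=-1, diff=0 [OK], height=0
  node 47: h_left=1, h_right=0, diff=1 [OK], height=2
  node 24: h_left=2, h_right=2, diff=0 [OK], height=3
All nodes satisfy the balance condition.
Result: Balanced


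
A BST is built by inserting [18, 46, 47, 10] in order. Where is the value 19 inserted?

Starting tree (level order): [18, 10, 46, None, None, None, 47]
Insertion path: 18 -> 46
Result: insert 19 as left child of 46
Final tree (level order): [18, 10, 46, None, None, 19, 47]


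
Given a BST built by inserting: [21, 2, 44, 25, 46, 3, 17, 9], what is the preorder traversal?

Tree insertion order: [21, 2, 44, 25, 46, 3, 17, 9]
Tree (level-order array): [21, 2, 44, None, 3, 25, 46, None, 17, None, None, None, None, 9]
Preorder traversal: [21, 2, 3, 17, 9, 44, 25, 46]


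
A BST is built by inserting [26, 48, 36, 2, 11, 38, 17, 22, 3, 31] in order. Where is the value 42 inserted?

Starting tree (level order): [26, 2, 48, None, 11, 36, None, 3, 17, 31, 38, None, None, None, 22]
Insertion path: 26 -> 48 -> 36 -> 38
Result: insert 42 as right child of 38
Final tree (level order): [26, 2, 48, None, 11, 36, None, 3, 17, 31, 38, None, None, None, 22, None, None, None, 42]


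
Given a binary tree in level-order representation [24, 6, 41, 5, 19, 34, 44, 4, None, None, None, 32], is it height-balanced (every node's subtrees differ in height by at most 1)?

Tree (level-order array): [24, 6, 41, 5, 19, 34, 44, 4, None, None, None, 32]
Definition: a tree is height-balanced if, at every node, |h(left) - h(right)| <= 1 (empty subtree has height -1).
Bottom-up per-node check:
  node 4: h_left=-1, h_right=-1, diff=0 [OK], height=0
  node 5: h_left=0, h_right=-1, diff=1 [OK], height=1
  node 19: h_left=-1, h_right=-1, diff=0 [OK], height=0
  node 6: h_left=1, h_right=0, diff=1 [OK], height=2
  node 32: h_left=-1, h_right=-1, diff=0 [OK], height=0
  node 34: h_left=0, h_right=-1, diff=1 [OK], height=1
  node 44: h_left=-1, h_right=-1, diff=0 [OK], height=0
  node 41: h_left=1, h_right=0, diff=1 [OK], height=2
  node 24: h_left=2, h_right=2, diff=0 [OK], height=3
All nodes satisfy the balance condition.
Result: Balanced


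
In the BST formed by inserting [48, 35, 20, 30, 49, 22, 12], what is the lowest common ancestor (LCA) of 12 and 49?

Tree insertion order: [48, 35, 20, 30, 49, 22, 12]
Tree (level-order array): [48, 35, 49, 20, None, None, None, 12, 30, None, None, 22]
In a BST, the LCA of p=12, q=49 is the first node v on the
root-to-leaf path with p <= v <= q (go left if both < v, right if both > v).
Walk from root:
  at 48: 12 <= 48 <= 49, this is the LCA
LCA = 48


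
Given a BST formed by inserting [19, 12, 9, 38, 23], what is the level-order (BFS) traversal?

Tree insertion order: [19, 12, 9, 38, 23]
Tree (level-order array): [19, 12, 38, 9, None, 23]
BFS from the root, enqueuing left then right child of each popped node:
  queue [19] -> pop 19, enqueue [12, 38], visited so far: [19]
  queue [12, 38] -> pop 12, enqueue [9], visited so far: [19, 12]
  queue [38, 9] -> pop 38, enqueue [23], visited so far: [19, 12, 38]
  queue [9, 23] -> pop 9, enqueue [none], visited so far: [19, 12, 38, 9]
  queue [23] -> pop 23, enqueue [none], visited so far: [19, 12, 38, 9, 23]
Result: [19, 12, 38, 9, 23]


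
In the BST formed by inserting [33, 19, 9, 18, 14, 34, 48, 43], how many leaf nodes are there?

Tree built from: [33, 19, 9, 18, 14, 34, 48, 43]
Tree (level-order array): [33, 19, 34, 9, None, None, 48, None, 18, 43, None, 14]
Rule: A leaf has 0 children.
Per-node child counts:
  node 33: 2 child(ren)
  node 19: 1 child(ren)
  node 9: 1 child(ren)
  node 18: 1 child(ren)
  node 14: 0 child(ren)
  node 34: 1 child(ren)
  node 48: 1 child(ren)
  node 43: 0 child(ren)
Matching nodes: [14, 43]
Count of leaf nodes: 2


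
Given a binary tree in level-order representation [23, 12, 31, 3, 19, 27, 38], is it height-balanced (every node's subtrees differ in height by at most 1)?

Tree (level-order array): [23, 12, 31, 3, 19, 27, 38]
Definition: a tree is height-balanced if, at every node, |h(left) - h(right)| <= 1 (empty subtree has height -1).
Bottom-up per-node check:
  node 3: h_left=-1, h_right=-1, diff=0 [OK], height=0
  node 19: h_left=-1, h_right=-1, diff=0 [OK], height=0
  node 12: h_left=0, h_right=0, diff=0 [OK], height=1
  node 27: h_left=-1, h_right=-1, diff=0 [OK], height=0
  node 38: h_left=-1, h_right=-1, diff=0 [OK], height=0
  node 31: h_left=0, h_right=0, diff=0 [OK], height=1
  node 23: h_left=1, h_right=1, diff=0 [OK], height=2
All nodes satisfy the balance condition.
Result: Balanced


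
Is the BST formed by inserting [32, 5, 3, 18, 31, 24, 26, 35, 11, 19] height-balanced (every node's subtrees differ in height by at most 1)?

Tree (level-order array): [32, 5, 35, 3, 18, None, None, None, None, 11, 31, None, None, 24, None, 19, 26]
Definition: a tree is height-balanced if, at every node, |h(left) - h(right)| <= 1 (empty subtree has height -1).
Bottom-up per-node check:
  node 3: h_left=-1, h_right=-1, diff=0 [OK], height=0
  node 11: h_left=-1, h_right=-1, diff=0 [OK], height=0
  node 19: h_left=-1, h_right=-1, diff=0 [OK], height=0
  node 26: h_left=-1, h_right=-1, diff=0 [OK], height=0
  node 24: h_left=0, h_right=0, diff=0 [OK], height=1
  node 31: h_left=1, h_right=-1, diff=2 [FAIL (|1--1|=2 > 1)], height=2
  node 18: h_left=0, h_right=2, diff=2 [FAIL (|0-2|=2 > 1)], height=3
  node 5: h_left=0, h_right=3, diff=3 [FAIL (|0-3|=3 > 1)], height=4
  node 35: h_left=-1, h_right=-1, diff=0 [OK], height=0
  node 32: h_left=4, h_right=0, diff=4 [FAIL (|4-0|=4 > 1)], height=5
Node 31 violates the condition: |1 - -1| = 2 > 1.
Result: Not balanced


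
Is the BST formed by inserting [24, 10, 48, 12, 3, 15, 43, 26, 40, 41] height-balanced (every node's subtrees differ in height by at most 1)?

Tree (level-order array): [24, 10, 48, 3, 12, 43, None, None, None, None, 15, 26, None, None, None, None, 40, None, 41]
Definition: a tree is height-balanced if, at every node, |h(left) - h(right)| <= 1 (empty subtree has height -1).
Bottom-up per-node check:
  node 3: h_left=-1, h_right=-1, diff=0 [OK], height=0
  node 15: h_left=-1, h_right=-1, diff=0 [OK], height=0
  node 12: h_left=-1, h_right=0, diff=1 [OK], height=1
  node 10: h_left=0, h_right=1, diff=1 [OK], height=2
  node 41: h_left=-1, h_right=-1, diff=0 [OK], height=0
  node 40: h_left=-1, h_right=0, diff=1 [OK], height=1
  node 26: h_left=-1, h_right=1, diff=2 [FAIL (|-1-1|=2 > 1)], height=2
  node 43: h_left=2, h_right=-1, diff=3 [FAIL (|2--1|=3 > 1)], height=3
  node 48: h_left=3, h_right=-1, diff=4 [FAIL (|3--1|=4 > 1)], height=4
  node 24: h_left=2, h_right=4, diff=2 [FAIL (|2-4|=2 > 1)], height=5
Node 26 violates the condition: |-1 - 1| = 2 > 1.
Result: Not balanced


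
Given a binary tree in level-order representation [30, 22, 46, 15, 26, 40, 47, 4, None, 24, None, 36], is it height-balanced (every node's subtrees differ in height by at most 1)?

Tree (level-order array): [30, 22, 46, 15, 26, 40, 47, 4, None, 24, None, 36]
Definition: a tree is height-balanced if, at every node, |h(left) - h(right)| <= 1 (empty subtree has height -1).
Bottom-up per-node check:
  node 4: h_left=-1, h_right=-1, diff=0 [OK], height=0
  node 15: h_left=0, h_right=-1, diff=1 [OK], height=1
  node 24: h_left=-1, h_right=-1, diff=0 [OK], height=0
  node 26: h_left=0, h_right=-1, diff=1 [OK], height=1
  node 22: h_left=1, h_right=1, diff=0 [OK], height=2
  node 36: h_left=-1, h_right=-1, diff=0 [OK], height=0
  node 40: h_left=0, h_right=-1, diff=1 [OK], height=1
  node 47: h_left=-1, h_right=-1, diff=0 [OK], height=0
  node 46: h_left=1, h_right=0, diff=1 [OK], height=2
  node 30: h_left=2, h_right=2, diff=0 [OK], height=3
All nodes satisfy the balance condition.
Result: Balanced


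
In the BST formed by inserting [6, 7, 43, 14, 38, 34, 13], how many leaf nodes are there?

Tree built from: [6, 7, 43, 14, 38, 34, 13]
Tree (level-order array): [6, None, 7, None, 43, 14, None, 13, 38, None, None, 34]
Rule: A leaf has 0 children.
Per-node child counts:
  node 6: 1 child(ren)
  node 7: 1 child(ren)
  node 43: 1 child(ren)
  node 14: 2 child(ren)
  node 13: 0 child(ren)
  node 38: 1 child(ren)
  node 34: 0 child(ren)
Matching nodes: [13, 34]
Count of leaf nodes: 2


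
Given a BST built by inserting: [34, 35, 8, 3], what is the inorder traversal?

Tree insertion order: [34, 35, 8, 3]
Tree (level-order array): [34, 8, 35, 3]
Inorder traversal: [3, 8, 34, 35]


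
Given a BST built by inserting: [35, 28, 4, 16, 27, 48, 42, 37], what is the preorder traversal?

Tree insertion order: [35, 28, 4, 16, 27, 48, 42, 37]
Tree (level-order array): [35, 28, 48, 4, None, 42, None, None, 16, 37, None, None, 27]
Preorder traversal: [35, 28, 4, 16, 27, 48, 42, 37]


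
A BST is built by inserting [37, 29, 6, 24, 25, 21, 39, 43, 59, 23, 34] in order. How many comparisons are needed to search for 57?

Search path for 57: 37 -> 39 -> 43 -> 59
Found: False
Comparisons: 4


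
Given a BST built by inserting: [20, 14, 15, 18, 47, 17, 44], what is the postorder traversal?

Tree insertion order: [20, 14, 15, 18, 47, 17, 44]
Tree (level-order array): [20, 14, 47, None, 15, 44, None, None, 18, None, None, 17]
Postorder traversal: [17, 18, 15, 14, 44, 47, 20]


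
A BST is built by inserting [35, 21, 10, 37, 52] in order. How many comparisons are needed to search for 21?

Search path for 21: 35 -> 21
Found: True
Comparisons: 2


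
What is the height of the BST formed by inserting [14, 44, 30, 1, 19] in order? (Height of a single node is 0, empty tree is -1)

Insertion order: [14, 44, 30, 1, 19]
Tree (level-order array): [14, 1, 44, None, None, 30, None, 19]
Compute height bottom-up (empty subtree = -1):
  height(1) = 1 + max(-1, -1) = 0
  height(19) = 1 + max(-1, -1) = 0
  height(30) = 1 + max(0, -1) = 1
  height(44) = 1 + max(1, -1) = 2
  height(14) = 1 + max(0, 2) = 3
Height = 3


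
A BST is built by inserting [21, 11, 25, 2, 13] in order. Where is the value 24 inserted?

Starting tree (level order): [21, 11, 25, 2, 13]
Insertion path: 21 -> 25
Result: insert 24 as left child of 25
Final tree (level order): [21, 11, 25, 2, 13, 24]


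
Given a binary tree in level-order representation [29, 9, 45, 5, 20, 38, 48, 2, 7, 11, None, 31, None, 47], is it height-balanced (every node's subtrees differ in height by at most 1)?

Tree (level-order array): [29, 9, 45, 5, 20, 38, 48, 2, 7, 11, None, 31, None, 47]
Definition: a tree is height-balanced if, at every node, |h(left) - h(right)| <= 1 (empty subtree has height -1).
Bottom-up per-node check:
  node 2: h_left=-1, h_right=-1, diff=0 [OK], height=0
  node 7: h_left=-1, h_right=-1, diff=0 [OK], height=0
  node 5: h_left=0, h_right=0, diff=0 [OK], height=1
  node 11: h_left=-1, h_right=-1, diff=0 [OK], height=0
  node 20: h_left=0, h_right=-1, diff=1 [OK], height=1
  node 9: h_left=1, h_right=1, diff=0 [OK], height=2
  node 31: h_left=-1, h_right=-1, diff=0 [OK], height=0
  node 38: h_left=0, h_right=-1, diff=1 [OK], height=1
  node 47: h_left=-1, h_right=-1, diff=0 [OK], height=0
  node 48: h_left=0, h_right=-1, diff=1 [OK], height=1
  node 45: h_left=1, h_right=1, diff=0 [OK], height=2
  node 29: h_left=2, h_right=2, diff=0 [OK], height=3
All nodes satisfy the balance condition.
Result: Balanced


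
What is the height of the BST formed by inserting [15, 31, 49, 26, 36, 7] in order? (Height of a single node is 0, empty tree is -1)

Insertion order: [15, 31, 49, 26, 36, 7]
Tree (level-order array): [15, 7, 31, None, None, 26, 49, None, None, 36]
Compute height bottom-up (empty subtree = -1):
  height(7) = 1 + max(-1, -1) = 0
  height(26) = 1 + max(-1, -1) = 0
  height(36) = 1 + max(-1, -1) = 0
  height(49) = 1 + max(0, -1) = 1
  height(31) = 1 + max(0, 1) = 2
  height(15) = 1 + max(0, 2) = 3
Height = 3


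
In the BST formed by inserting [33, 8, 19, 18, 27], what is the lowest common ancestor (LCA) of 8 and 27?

Tree insertion order: [33, 8, 19, 18, 27]
Tree (level-order array): [33, 8, None, None, 19, 18, 27]
In a BST, the LCA of p=8, q=27 is the first node v on the
root-to-leaf path with p <= v <= q (go left if both < v, right if both > v).
Walk from root:
  at 33: both 8 and 27 < 33, go left
  at 8: 8 <= 8 <= 27, this is the LCA
LCA = 8


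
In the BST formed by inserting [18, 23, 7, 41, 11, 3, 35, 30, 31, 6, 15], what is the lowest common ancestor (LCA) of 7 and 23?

Tree insertion order: [18, 23, 7, 41, 11, 3, 35, 30, 31, 6, 15]
Tree (level-order array): [18, 7, 23, 3, 11, None, 41, None, 6, None, 15, 35, None, None, None, None, None, 30, None, None, 31]
In a BST, the LCA of p=7, q=23 is the first node v on the
root-to-leaf path with p <= v <= q (go left if both < v, right if both > v).
Walk from root:
  at 18: 7 <= 18 <= 23, this is the LCA
LCA = 18


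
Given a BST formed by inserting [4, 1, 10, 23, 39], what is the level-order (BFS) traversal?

Tree insertion order: [4, 1, 10, 23, 39]
Tree (level-order array): [4, 1, 10, None, None, None, 23, None, 39]
BFS from the root, enqueuing left then right child of each popped node:
  queue [4] -> pop 4, enqueue [1, 10], visited so far: [4]
  queue [1, 10] -> pop 1, enqueue [none], visited so far: [4, 1]
  queue [10] -> pop 10, enqueue [23], visited so far: [4, 1, 10]
  queue [23] -> pop 23, enqueue [39], visited so far: [4, 1, 10, 23]
  queue [39] -> pop 39, enqueue [none], visited so far: [4, 1, 10, 23, 39]
Result: [4, 1, 10, 23, 39]


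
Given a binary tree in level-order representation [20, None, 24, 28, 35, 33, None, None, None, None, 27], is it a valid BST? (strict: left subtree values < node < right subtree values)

Level-order array: [20, None, 24, 28, 35, 33, None, None, None, None, 27]
Validate using subtree bounds (lo, hi): at each node, require lo < value < hi,
then recurse left with hi=value and right with lo=value.
Preorder trace (stopping at first violation):
  at node 20 with bounds (-inf, +inf): OK
  at node 24 with bounds (20, +inf): OK
  at node 28 with bounds (20, 24): VIOLATION
Node 28 violates its bound: not (20 < 28 < 24).
Result: Not a valid BST


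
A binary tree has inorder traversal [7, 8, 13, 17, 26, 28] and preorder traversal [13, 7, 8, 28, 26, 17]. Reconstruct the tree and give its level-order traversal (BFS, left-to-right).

Inorder:  [7, 8, 13, 17, 26, 28]
Preorder: [13, 7, 8, 28, 26, 17]
Algorithm: preorder visits root first, so consume preorder in order;
for each root, split the current inorder slice at that value into
left-subtree inorder and right-subtree inorder, then recurse.
Recursive splits:
  root=13; inorder splits into left=[7, 8], right=[17, 26, 28]
  root=7; inorder splits into left=[], right=[8]
  root=8; inorder splits into left=[], right=[]
  root=28; inorder splits into left=[17, 26], right=[]
  root=26; inorder splits into left=[17], right=[]
  root=17; inorder splits into left=[], right=[]
Reconstructed level-order: [13, 7, 28, 8, 26, 17]


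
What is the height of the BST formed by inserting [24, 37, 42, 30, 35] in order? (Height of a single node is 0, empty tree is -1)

Insertion order: [24, 37, 42, 30, 35]
Tree (level-order array): [24, None, 37, 30, 42, None, 35]
Compute height bottom-up (empty subtree = -1):
  height(35) = 1 + max(-1, -1) = 0
  height(30) = 1 + max(-1, 0) = 1
  height(42) = 1 + max(-1, -1) = 0
  height(37) = 1 + max(1, 0) = 2
  height(24) = 1 + max(-1, 2) = 3
Height = 3


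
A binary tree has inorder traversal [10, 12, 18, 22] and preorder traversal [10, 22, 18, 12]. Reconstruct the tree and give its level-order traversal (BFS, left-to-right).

Inorder:  [10, 12, 18, 22]
Preorder: [10, 22, 18, 12]
Algorithm: preorder visits root first, so consume preorder in order;
for each root, split the current inorder slice at that value into
left-subtree inorder and right-subtree inorder, then recurse.
Recursive splits:
  root=10; inorder splits into left=[], right=[12, 18, 22]
  root=22; inorder splits into left=[12, 18], right=[]
  root=18; inorder splits into left=[12], right=[]
  root=12; inorder splits into left=[], right=[]
Reconstructed level-order: [10, 22, 18, 12]


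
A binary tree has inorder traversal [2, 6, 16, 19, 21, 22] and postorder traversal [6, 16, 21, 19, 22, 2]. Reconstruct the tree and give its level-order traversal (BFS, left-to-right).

Inorder:   [2, 6, 16, 19, 21, 22]
Postorder: [6, 16, 21, 19, 22, 2]
Algorithm: postorder visits root last, so walk postorder right-to-left;
each value is the root of the current inorder slice — split it at that
value, recurse on the right subtree first, then the left.
Recursive splits:
  root=2; inorder splits into left=[], right=[6, 16, 19, 21, 22]
  root=22; inorder splits into left=[6, 16, 19, 21], right=[]
  root=19; inorder splits into left=[6, 16], right=[21]
  root=21; inorder splits into left=[], right=[]
  root=16; inorder splits into left=[6], right=[]
  root=6; inorder splits into left=[], right=[]
Reconstructed level-order: [2, 22, 19, 16, 21, 6]


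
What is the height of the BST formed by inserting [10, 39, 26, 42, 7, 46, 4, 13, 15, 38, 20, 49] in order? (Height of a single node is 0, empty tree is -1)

Insertion order: [10, 39, 26, 42, 7, 46, 4, 13, 15, 38, 20, 49]
Tree (level-order array): [10, 7, 39, 4, None, 26, 42, None, None, 13, 38, None, 46, None, 15, None, None, None, 49, None, 20]
Compute height bottom-up (empty subtree = -1):
  height(4) = 1 + max(-1, -1) = 0
  height(7) = 1 + max(0, -1) = 1
  height(20) = 1 + max(-1, -1) = 0
  height(15) = 1 + max(-1, 0) = 1
  height(13) = 1 + max(-1, 1) = 2
  height(38) = 1 + max(-1, -1) = 0
  height(26) = 1 + max(2, 0) = 3
  height(49) = 1 + max(-1, -1) = 0
  height(46) = 1 + max(-1, 0) = 1
  height(42) = 1 + max(-1, 1) = 2
  height(39) = 1 + max(3, 2) = 4
  height(10) = 1 + max(1, 4) = 5
Height = 5


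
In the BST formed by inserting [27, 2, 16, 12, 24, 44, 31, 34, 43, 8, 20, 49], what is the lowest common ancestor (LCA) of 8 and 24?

Tree insertion order: [27, 2, 16, 12, 24, 44, 31, 34, 43, 8, 20, 49]
Tree (level-order array): [27, 2, 44, None, 16, 31, 49, 12, 24, None, 34, None, None, 8, None, 20, None, None, 43]
In a BST, the LCA of p=8, q=24 is the first node v on the
root-to-leaf path with p <= v <= q (go left if both < v, right if both > v).
Walk from root:
  at 27: both 8 and 24 < 27, go left
  at 2: both 8 and 24 > 2, go right
  at 16: 8 <= 16 <= 24, this is the LCA
LCA = 16


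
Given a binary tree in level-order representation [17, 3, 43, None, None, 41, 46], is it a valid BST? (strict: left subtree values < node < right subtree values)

Level-order array: [17, 3, 43, None, None, 41, 46]
Validate using subtree bounds (lo, hi): at each node, require lo < value < hi,
then recurse left with hi=value and right with lo=value.
Preorder trace (stopping at first violation):
  at node 17 with bounds (-inf, +inf): OK
  at node 3 with bounds (-inf, 17): OK
  at node 43 with bounds (17, +inf): OK
  at node 41 with bounds (17, 43): OK
  at node 46 with bounds (43, +inf): OK
No violation found at any node.
Result: Valid BST


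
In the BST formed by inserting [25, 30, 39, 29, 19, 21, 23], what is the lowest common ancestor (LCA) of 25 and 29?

Tree insertion order: [25, 30, 39, 29, 19, 21, 23]
Tree (level-order array): [25, 19, 30, None, 21, 29, 39, None, 23]
In a BST, the LCA of p=25, q=29 is the first node v on the
root-to-leaf path with p <= v <= q (go left if both < v, right if both > v).
Walk from root:
  at 25: 25 <= 25 <= 29, this is the LCA
LCA = 25


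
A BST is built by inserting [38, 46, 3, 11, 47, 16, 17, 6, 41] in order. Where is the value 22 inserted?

Starting tree (level order): [38, 3, 46, None, 11, 41, 47, 6, 16, None, None, None, None, None, None, None, 17]
Insertion path: 38 -> 3 -> 11 -> 16 -> 17
Result: insert 22 as right child of 17
Final tree (level order): [38, 3, 46, None, 11, 41, 47, 6, 16, None, None, None, None, None, None, None, 17, None, 22]


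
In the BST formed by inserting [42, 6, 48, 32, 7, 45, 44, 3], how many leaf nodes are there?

Tree built from: [42, 6, 48, 32, 7, 45, 44, 3]
Tree (level-order array): [42, 6, 48, 3, 32, 45, None, None, None, 7, None, 44]
Rule: A leaf has 0 children.
Per-node child counts:
  node 42: 2 child(ren)
  node 6: 2 child(ren)
  node 3: 0 child(ren)
  node 32: 1 child(ren)
  node 7: 0 child(ren)
  node 48: 1 child(ren)
  node 45: 1 child(ren)
  node 44: 0 child(ren)
Matching nodes: [3, 7, 44]
Count of leaf nodes: 3


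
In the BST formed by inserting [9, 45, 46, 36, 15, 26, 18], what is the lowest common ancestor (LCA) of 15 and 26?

Tree insertion order: [9, 45, 46, 36, 15, 26, 18]
Tree (level-order array): [9, None, 45, 36, 46, 15, None, None, None, None, 26, 18]
In a BST, the LCA of p=15, q=26 is the first node v on the
root-to-leaf path with p <= v <= q (go left if both < v, right if both > v).
Walk from root:
  at 9: both 15 and 26 > 9, go right
  at 45: both 15 and 26 < 45, go left
  at 36: both 15 and 26 < 36, go left
  at 15: 15 <= 15 <= 26, this is the LCA
LCA = 15


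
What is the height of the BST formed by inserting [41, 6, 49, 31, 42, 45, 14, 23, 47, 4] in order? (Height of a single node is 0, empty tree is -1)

Insertion order: [41, 6, 49, 31, 42, 45, 14, 23, 47, 4]
Tree (level-order array): [41, 6, 49, 4, 31, 42, None, None, None, 14, None, None, 45, None, 23, None, 47]
Compute height bottom-up (empty subtree = -1):
  height(4) = 1 + max(-1, -1) = 0
  height(23) = 1 + max(-1, -1) = 0
  height(14) = 1 + max(-1, 0) = 1
  height(31) = 1 + max(1, -1) = 2
  height(6) = 1 + max(0, 2) = 3
  height(47) = 1 + max(-1, -1) = 0
  height(45) = 1 + max(-1, 0) = 1
  height(42) = 1 + max(-1, 1) = 2
  height(49) = 1 + max(2, -1) = 3
  height(41) = 1 + max(3, 3) = 4
Height = 4


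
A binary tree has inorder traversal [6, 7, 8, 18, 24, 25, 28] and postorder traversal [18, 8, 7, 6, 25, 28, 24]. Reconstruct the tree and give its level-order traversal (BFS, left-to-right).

Inorder:   [6, 7, 8, 18, 24, 25, 28]
Postorder: [18, 8, 7, 6, 25, 28, 24]
Algorithm: postorder visits root last, so walk postorder right-to-left;
each value is the root of the current inorder slice — split it at that
value, recurse on the right subtree first, then the left.
Recursive splits:
  root=24; inorder splits into left=[6, 7, 8, 18], right=[25, 28]
  root=28; inorder splits into left=[25], right=[]
  root=25; inorder splits into left=[], right=[]
  root=6; inorder splits into left=[], right=[7, 8, 18]
  root=7; inorder splits into left=[], right=[8, 18]
  root=8; inorder splits into left=[], right=[18]
  root=18; inorder splits into left=[], right=[]
Reconstructed level-order: [24, 6, 28, 7, 25, 8, 18]


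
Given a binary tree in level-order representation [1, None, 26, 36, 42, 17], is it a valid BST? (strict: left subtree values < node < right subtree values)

Level-order array: [1, None, 26, 36, 42, 17]
Validate using subtree bounds (lo, hi): at each node, require lo < value < hi,
then recurse left with hi=value and right with lo=value.
Preorder trace (stopping at first violation):
  at node 1 with bounds (-inf, +inf): OK
  at node 26 with bounds (1, +inf): OK
  at node 36 with bounds (1, 26): VIOLATION
Node 36 violates its bound: not (1 < 36 < 26).
Result: Not a valid BST


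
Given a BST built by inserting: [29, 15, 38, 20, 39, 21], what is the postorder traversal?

Tree insertion order: [29, 15, 38, 20, 39, 21]
Tree (level-order array): [29, 15, 38, None, 20, None, 39, None, 21]
Postorder traversal: [21, 20, 15, 39, 38, 29]
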